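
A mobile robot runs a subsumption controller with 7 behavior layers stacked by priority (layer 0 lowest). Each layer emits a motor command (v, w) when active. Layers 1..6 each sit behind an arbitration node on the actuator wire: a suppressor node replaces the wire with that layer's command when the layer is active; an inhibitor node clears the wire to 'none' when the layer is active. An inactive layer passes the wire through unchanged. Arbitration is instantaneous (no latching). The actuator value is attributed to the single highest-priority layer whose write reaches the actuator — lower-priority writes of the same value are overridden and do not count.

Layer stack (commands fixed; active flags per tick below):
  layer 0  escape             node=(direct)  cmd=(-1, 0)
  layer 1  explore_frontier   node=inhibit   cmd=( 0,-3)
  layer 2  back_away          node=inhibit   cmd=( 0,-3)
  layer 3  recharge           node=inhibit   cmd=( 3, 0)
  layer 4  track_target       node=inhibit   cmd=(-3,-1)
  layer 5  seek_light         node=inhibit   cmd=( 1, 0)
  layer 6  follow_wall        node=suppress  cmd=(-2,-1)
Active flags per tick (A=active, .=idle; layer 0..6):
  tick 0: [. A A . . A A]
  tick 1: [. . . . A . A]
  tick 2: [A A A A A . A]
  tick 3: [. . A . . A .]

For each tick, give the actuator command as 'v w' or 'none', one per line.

tick 0:
  [0] escape off; wire := none
  [1] explore_frontier on (inhibit); wire := none
  [2] back_away on (inhibit); wire := none
  [3] recharge off; pass none
  [4] track_target off; pass none
  [5] seek_light on (inhibit); wire := none
  [6] follow_wall on (suppress); wire := (-2, -1)
  output (-2, -1)
tick 1:
  [0] escape off; wire := none
  [1] explore_frontier off; pass none
  [2] back_away off; pass none
  [3] recharge off; pass none
  [4] track_target on (inhibit); wire := none
  [5] seek_light off; pass none
  [6] follow_wall on (suppress); wire := (-2, -1)
  output (-2, -1)
tick 2:
  [0] escape on; wire := (-1, 0)
  [1] explore_frontier on (inhibit); wire := none
  [2] back_away on (inhibit); wire := none
  [3] recharge on (inhibit); wire := none
  [4] track_target on (inhibit); wire := none
  [5] seek_light off; pass none
  [6] follow_wall on (suppress); wire := (-2, -1)
  output (-2, -1)
tick 3:
  [0] escape off; wire := none
  [1] explore_frontier off; pass none
  [2] back_away on (inhibit); wire := none
  [3] recharge off; pass none
  [4] track_target off; pass none
  [5] seek_light on (inhibit); wire := none
  [6] follow_wall off; pass none
  output none

-2 -1
-2 -1
-2 -1
none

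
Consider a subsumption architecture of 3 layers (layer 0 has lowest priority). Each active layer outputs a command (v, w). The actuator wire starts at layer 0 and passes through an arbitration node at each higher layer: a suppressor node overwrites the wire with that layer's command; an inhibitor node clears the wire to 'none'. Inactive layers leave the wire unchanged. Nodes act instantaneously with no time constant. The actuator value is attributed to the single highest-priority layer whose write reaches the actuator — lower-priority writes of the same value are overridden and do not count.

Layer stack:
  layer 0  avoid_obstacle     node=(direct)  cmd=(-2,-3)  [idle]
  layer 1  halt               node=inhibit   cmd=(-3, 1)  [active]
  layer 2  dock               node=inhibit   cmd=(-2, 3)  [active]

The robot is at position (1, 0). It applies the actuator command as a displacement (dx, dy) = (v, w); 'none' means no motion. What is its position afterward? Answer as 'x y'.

1 0

[0] avoid_obstacle off; wire := none
[1] halt on (inhibit); wire := none
[2] dock on (inhibit); wire := none
output none
position: (1, 0) + none = (1, 0)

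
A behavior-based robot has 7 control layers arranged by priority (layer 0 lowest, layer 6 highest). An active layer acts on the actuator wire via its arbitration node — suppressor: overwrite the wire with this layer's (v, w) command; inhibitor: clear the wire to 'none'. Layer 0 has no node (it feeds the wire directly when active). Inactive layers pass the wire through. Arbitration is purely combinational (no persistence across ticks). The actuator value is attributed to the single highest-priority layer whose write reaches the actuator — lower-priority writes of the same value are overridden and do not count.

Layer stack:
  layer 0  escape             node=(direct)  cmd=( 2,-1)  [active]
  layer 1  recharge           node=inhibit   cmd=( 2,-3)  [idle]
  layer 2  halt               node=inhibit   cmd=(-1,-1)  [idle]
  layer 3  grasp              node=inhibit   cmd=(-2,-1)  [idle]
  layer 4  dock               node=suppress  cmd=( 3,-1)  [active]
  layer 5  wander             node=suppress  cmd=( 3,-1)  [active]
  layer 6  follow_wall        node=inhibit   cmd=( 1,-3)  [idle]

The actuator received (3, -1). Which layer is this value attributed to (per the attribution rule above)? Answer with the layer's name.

[0] escape on; wire := (2, -1)
[1] recharge off; pass (2, -1)
[2] halt off; pass (2, -1)
[3] grasp off; pass (2, -1)
[4] dock on (suppress); wire := (3, -1)
[5] wander on (suppress); wire := (3, -1)
[6] follow_wall off; pass (3, -1)
output (3, -1)
last writer: layer 5 = wander

wander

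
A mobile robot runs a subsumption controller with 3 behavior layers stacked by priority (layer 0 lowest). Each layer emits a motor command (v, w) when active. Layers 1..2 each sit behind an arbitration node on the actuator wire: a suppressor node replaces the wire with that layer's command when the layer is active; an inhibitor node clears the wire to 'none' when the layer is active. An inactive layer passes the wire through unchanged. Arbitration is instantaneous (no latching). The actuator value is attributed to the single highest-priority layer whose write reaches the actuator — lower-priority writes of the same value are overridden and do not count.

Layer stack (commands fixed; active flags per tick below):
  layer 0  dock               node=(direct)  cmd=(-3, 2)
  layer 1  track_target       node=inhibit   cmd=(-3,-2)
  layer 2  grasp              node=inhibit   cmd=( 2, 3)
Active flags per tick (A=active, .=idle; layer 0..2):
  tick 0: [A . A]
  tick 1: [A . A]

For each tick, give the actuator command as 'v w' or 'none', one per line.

tick 0:
  [0] dock on; wire := (-3, 2)
  [1] track_target off; pass (-3, 2)
  [2] grasp on (inhibit); wire := none
  output none
tick 1:
  [0] dock on; wire := (-3, 2)
  [1] track_target off; pass (-3, 2)
  [2] grasp on (inhibit); wire := none
  output none

none
none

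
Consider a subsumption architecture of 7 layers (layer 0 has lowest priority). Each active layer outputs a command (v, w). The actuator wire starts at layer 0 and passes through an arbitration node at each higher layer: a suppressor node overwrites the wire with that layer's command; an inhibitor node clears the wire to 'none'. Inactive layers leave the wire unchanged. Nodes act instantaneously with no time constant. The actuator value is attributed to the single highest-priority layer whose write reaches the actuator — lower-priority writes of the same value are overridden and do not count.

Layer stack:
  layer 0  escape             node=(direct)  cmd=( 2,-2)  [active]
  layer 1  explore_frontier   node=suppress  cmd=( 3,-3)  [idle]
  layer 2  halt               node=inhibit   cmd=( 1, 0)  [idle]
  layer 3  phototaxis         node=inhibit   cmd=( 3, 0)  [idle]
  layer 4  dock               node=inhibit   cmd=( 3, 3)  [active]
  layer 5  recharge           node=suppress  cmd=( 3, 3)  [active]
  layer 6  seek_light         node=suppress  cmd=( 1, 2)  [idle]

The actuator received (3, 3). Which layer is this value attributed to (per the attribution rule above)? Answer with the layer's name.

layer 0 (escape) active — direct: (2, -2)
layer 1 (explore_frontier) idle — unchanged: (2, -2)
layer 2 (halt) idle — unchanged: (2, -2)
layer 3 (phototaxis) idle — unchanged: (2, -2)
layer 4 (dock) active — inhibits: none
layer 5 (recharge) active — suppresses: (3, 3)
layer 6 (seek_light) idle — unchanged: (3, 3)
→ actuator (3, 3)
last writer: layer 5 = recharge

recharge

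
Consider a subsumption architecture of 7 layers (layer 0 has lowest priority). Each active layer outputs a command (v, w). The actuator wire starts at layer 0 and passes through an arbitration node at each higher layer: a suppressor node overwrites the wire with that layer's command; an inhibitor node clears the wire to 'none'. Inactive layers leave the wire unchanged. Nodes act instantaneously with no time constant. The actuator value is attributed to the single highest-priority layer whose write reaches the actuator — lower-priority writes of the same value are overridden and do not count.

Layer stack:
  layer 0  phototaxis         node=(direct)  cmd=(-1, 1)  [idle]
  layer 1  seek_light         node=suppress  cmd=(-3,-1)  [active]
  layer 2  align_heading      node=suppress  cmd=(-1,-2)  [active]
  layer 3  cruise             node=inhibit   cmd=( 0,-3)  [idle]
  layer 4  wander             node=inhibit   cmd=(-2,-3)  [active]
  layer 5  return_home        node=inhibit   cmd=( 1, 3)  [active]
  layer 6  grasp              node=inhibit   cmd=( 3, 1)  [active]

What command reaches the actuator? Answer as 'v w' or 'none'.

none

[0] phototaxis off; wire := none
[1] seek_light on (suppress); wire := (-3, -1)
[2] align_heading on (suppress); wire := (-1, -2)
[3] cruise off; pass (-1, -2)
[4] wander on (inhibit); wire := none
[5] return_home on (inhibit); wire := none
[6] grasp on (inhibit); wire := none
output none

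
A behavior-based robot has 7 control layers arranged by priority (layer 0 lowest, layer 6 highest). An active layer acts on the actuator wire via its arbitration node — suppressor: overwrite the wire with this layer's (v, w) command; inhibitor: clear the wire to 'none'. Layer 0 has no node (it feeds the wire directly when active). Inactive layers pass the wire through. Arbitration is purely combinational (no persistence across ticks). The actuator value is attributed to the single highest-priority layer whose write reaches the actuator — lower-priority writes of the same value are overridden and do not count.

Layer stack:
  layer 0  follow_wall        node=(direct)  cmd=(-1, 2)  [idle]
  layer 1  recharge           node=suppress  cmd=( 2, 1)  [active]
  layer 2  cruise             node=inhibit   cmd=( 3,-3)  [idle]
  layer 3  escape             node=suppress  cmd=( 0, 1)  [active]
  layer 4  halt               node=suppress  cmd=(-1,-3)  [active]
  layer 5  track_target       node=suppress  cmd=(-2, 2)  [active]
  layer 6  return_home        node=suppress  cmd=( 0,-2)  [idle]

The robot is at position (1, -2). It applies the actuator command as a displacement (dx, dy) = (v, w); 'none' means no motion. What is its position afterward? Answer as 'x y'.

L0 follow_wall: idle → wire = none
L1 recharge: active, suppressor → wire = (2, 1)
L2 cruise: idle → wire stays (2, 1)
L3 escape: active, suppressor → wire = (0, 1)
L4 halt: active, suppressor → wire = (-1, -3)
L5 track_target: active, suppressor → wire = (-2, 2)
L6 return_home: idle → wire stays (-2, 2)
actuator = (-2, 2)
position: (1, -2) + (-2, 2) = (-1, 0)

-1 0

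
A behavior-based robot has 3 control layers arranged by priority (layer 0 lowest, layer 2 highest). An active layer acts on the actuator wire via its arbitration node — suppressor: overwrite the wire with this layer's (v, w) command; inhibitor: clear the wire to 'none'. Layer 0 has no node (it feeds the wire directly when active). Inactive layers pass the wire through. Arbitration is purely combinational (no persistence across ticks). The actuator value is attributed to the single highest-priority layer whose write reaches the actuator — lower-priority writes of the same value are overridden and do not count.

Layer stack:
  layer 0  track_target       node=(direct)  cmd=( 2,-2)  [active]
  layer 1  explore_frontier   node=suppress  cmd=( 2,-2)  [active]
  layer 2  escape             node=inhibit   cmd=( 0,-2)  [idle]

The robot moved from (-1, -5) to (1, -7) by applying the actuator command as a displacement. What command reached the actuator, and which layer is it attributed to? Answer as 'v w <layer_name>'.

2 -2 explore_frontier

displacement = (1, -7) − (-1, -5) = (2, -2)
layer 0 (track_target) active — direct: (2, -2)
layer 1 (explore_frontier) active — suppresses: (2, -2)
layer 2 (escape) idle — unchanged: (2, -2)
→ actuator (2, -2) — from layer 1 (explore_frontier)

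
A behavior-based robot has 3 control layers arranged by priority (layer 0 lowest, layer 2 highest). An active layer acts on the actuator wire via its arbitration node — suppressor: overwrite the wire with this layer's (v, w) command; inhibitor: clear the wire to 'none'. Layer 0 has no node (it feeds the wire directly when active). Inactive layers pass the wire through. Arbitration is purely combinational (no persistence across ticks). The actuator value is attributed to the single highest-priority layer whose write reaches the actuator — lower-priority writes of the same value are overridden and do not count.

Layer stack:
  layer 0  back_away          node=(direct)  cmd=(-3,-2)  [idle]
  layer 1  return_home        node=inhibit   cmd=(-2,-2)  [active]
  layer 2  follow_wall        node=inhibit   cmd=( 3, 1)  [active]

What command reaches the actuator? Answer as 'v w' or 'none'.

layer 0 (back_away) idle — none
layer 1 (return_home) active — inhibits: none
layer 2 (follow_wall) active — inhibits: none
→ actuator none

none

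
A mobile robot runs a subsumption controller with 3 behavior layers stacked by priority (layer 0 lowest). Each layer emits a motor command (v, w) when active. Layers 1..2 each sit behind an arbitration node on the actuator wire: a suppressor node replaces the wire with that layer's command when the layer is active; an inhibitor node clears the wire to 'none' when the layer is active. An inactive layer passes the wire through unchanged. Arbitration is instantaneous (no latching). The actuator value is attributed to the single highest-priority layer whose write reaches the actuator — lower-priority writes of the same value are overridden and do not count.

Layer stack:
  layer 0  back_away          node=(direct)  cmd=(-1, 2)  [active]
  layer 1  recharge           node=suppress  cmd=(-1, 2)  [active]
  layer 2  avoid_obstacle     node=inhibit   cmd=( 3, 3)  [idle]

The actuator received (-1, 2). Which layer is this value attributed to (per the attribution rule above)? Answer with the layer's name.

[0] back_away on; wire := (-1, 2)
[1] recharge on (suppress); wire := (-1, 2)
[2] avoid_obstacle off; pass (-1, 2)
output (-1, 2)
last writer: layer 1 = recharge

recharge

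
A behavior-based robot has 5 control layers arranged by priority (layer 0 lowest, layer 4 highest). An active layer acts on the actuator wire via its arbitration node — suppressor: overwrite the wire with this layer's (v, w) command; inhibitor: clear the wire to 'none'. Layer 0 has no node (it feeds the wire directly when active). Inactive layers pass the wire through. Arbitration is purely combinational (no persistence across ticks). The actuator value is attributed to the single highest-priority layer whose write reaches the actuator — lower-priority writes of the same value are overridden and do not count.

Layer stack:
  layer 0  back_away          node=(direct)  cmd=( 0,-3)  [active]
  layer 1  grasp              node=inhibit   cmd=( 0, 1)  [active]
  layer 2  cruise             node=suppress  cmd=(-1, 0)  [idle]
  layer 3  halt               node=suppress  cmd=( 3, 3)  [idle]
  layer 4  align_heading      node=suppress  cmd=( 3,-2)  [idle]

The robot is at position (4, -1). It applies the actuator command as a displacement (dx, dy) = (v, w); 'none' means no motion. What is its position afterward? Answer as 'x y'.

L0 back_away: active, feeds wire = (0, -3)
L1 grasp: active, inhibitor → wire = none
L2 cruise: idle → wire stays none
L3 halt: idle → wire stays none
L4 align_heading: idle → wire stays none
actuator = none
position: (4, -1) + none = (4, -1)

4 -1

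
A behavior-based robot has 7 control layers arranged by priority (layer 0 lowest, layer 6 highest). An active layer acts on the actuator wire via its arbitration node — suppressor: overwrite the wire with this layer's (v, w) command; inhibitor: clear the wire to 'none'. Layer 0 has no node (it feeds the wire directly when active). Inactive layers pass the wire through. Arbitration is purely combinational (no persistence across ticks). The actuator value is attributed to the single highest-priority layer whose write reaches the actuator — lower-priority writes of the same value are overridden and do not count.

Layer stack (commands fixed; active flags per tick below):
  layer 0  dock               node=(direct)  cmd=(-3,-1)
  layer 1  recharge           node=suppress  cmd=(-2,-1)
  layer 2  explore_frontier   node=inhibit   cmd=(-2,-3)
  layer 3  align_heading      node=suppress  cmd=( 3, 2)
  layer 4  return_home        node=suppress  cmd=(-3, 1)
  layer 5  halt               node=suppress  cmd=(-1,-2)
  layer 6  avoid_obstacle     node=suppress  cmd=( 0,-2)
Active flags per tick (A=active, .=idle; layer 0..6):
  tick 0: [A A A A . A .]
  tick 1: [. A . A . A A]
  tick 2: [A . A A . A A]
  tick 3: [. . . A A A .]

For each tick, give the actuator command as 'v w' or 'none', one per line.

-1 -2
0 -2
0 -2
-1 -2

tick 0:
  layer 0 (dock) active — direct: (-3, -1)
  layer 1 (recharge) active — suppresses: (-2, -1)
  layer 2 (explore_frontier) active — inhibits: none
  layer 3 (align_heading) active — suppresses: (3, 2)
  layer 4 (return_home) idle — unchanged: (3, 2)
  layer 5 (halt) active — suppresses: (-1, -2)
  layer 6 (avoid_obstacle) idle — unchanged: (-1, -2)
  → actuator (-1, -2)
tick 1:
  layer 0 (dock) idle — none
  layer 1 (recharge) active — suppresses: (-2, -1)
  layer 2 (explore_frontier) idle — unchanged: (-2, -1)
  layer 3 (align_heading) active — suppresses: (3, 2)
  layer 4 (return_home) idle — unchanged: (3, 2)
  layer 5 (halt) active — suppresses: (-1, -2)
  layer 6 (avoid_obstacle) active — suppresses: (0, -2)
  → actuator (0, -2)
tick 2:
  layer 0 (dock) active — direct: (-3, -1)
  layer 1 (recharge) idle — unchanged: (-3, -1)
  layer 2 (explore_frontier) active — inhibits: none
  layer 3 (align_heading) active — suppresses: (3, 2)
  layer 4 (return_home) idle — unchanged: (3, 2)
  layer 5 (halt) active — suppresses: (-1, -2)
  layer 6 (avoid_obstacle) active — suppresses: (0, -2)
  → actuator (0, -2)
tick 3:
  layer 0 (dock) idle — none
  layer 1 (recharge) idle — unchanged: none
  layer 2 (explore_frontier) idle — unchanged: none
  layer 3 (align_heading) active — suppresses: (3, 2)
  layer 4 (return_home) active — suppresses: (-3, 1)
  layer 5 (halt) active — suppresses: (-1, -2)
  layer 6 (avoid_obstacle) idle — unchanged: (-1, -2)
  → actuator (-1, -2)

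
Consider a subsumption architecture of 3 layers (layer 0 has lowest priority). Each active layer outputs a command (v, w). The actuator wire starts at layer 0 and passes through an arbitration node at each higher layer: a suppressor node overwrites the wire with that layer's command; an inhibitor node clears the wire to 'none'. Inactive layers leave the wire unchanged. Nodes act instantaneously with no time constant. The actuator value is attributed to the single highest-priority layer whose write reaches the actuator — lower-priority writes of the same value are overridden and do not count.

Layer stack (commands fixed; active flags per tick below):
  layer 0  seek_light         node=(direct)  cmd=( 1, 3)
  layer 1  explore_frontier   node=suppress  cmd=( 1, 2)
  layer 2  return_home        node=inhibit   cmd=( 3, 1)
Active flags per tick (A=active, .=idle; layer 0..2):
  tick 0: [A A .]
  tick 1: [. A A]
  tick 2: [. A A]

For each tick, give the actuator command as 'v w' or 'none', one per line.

tick 0:
  [0] seek_light on; wire := (1, 3)
  [1] explore_frontier on (suppress); wire := (1, 2)
  [2] return_home off; pass (1, 2)
  output (1, 2)
tick 1:
  [0] seek_light off; wire := none
  [1] explore_frontier on (suppress); wire := (1, 2)
  [2] return_home on (inhibit); wire := none
  output none
tick 2:
  [0] seek_light off; wire := none
  [1] explore_frontier on (suppress); wire := (1, 2)
  [2] return_home on (inhibit); wire := none
  output none

1 2
none
none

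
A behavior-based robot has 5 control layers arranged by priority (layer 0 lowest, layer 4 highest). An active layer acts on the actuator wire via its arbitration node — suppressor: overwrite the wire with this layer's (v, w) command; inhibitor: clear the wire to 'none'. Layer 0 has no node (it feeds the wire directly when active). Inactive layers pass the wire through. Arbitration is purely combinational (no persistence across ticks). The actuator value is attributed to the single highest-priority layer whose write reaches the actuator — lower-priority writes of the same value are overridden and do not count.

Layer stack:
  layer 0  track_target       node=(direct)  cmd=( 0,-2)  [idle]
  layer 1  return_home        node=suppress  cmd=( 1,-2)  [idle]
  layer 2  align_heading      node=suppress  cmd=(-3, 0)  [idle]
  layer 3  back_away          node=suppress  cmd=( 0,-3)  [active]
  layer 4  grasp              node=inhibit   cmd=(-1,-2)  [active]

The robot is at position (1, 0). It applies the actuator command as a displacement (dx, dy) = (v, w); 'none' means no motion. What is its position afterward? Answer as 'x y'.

1 0

L0 track_target: idle → wire = none
L1 return_home: idle → wire stays none
L2 align_heading: idle → wire stays none
L3 back_away: active, suppressor → wire = (0, -3)
L4 grasp: active, inhibitor → wire = none
actuator = none
position: (1, 0) + none = (1, 0)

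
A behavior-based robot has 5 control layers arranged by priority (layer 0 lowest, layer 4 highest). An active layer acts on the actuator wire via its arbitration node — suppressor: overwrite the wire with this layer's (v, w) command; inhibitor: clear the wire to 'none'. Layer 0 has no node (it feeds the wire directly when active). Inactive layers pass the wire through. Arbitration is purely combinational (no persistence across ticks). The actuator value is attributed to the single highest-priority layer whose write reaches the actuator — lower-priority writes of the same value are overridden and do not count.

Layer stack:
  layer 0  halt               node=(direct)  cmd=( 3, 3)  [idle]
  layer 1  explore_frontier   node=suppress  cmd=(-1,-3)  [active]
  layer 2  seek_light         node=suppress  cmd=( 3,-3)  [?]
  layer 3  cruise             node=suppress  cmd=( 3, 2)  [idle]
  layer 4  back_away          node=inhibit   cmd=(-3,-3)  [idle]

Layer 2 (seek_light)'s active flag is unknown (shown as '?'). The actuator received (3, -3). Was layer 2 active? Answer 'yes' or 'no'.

yes

If layer 2 is active=yes:
  actuator would be (3, -3)
If layer 2 is active=no:
  actuator would be (-1, -3)
Observed (3, -3), so layer 2 was active.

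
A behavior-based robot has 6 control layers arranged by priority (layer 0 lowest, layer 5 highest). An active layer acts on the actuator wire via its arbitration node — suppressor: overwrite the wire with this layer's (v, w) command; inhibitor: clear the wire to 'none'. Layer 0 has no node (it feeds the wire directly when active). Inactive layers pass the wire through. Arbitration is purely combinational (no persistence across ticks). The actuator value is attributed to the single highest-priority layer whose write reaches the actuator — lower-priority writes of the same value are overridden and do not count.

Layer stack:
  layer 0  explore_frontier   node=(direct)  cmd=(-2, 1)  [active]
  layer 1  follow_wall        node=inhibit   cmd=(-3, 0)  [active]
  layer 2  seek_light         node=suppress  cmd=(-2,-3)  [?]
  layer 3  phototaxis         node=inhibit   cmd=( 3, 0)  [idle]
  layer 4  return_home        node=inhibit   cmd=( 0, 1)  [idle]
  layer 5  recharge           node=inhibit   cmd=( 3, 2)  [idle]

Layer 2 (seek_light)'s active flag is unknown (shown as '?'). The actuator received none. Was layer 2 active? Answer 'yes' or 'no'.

If layer 2 is active=yes:
  actuator would be (-2, -3)
If layer 2 is active=no:
  actuator would be none
Observed none, so layer 2 was idle.

no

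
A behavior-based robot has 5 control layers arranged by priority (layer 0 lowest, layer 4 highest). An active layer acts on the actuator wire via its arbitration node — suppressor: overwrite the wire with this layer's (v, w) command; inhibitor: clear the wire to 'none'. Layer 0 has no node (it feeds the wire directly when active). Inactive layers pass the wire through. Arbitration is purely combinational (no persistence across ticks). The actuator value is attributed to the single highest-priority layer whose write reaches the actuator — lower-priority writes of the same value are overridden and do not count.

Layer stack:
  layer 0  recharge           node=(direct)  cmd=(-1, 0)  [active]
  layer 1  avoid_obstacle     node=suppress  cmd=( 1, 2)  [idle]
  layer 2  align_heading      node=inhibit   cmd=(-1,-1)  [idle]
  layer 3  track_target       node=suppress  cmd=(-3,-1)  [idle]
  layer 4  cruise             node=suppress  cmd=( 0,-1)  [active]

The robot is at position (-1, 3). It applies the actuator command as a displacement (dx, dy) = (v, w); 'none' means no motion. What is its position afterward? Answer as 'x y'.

-1 2

L0 recharge: active, feeds wire = (-1, 0)
L1 avoid_obstacle: idle → wire stays (-1, 0)
L2 align_heading: idle → wire stays (-1, 0)
L3 track_target: idle → wire stays (-1, 0)
L4 cruise: active, suppressor → wire = (0, -1)
actuator = (0, -1)
position: (-1, 3) + (0, -1) = (-1, 2)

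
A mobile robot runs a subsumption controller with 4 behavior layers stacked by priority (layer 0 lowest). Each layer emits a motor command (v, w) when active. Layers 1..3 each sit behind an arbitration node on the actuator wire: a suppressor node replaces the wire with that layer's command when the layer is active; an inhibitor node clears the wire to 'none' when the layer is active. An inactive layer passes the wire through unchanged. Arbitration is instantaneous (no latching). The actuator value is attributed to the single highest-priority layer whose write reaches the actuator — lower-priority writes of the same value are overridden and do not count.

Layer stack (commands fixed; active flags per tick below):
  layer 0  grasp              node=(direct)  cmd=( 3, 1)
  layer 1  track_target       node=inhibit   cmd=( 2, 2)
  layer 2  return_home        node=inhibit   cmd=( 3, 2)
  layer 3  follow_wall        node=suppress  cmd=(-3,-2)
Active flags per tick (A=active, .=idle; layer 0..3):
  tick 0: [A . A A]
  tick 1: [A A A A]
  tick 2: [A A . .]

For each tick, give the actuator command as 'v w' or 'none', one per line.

-3 -2
-3 -2
none

tick 0:
  [0] grasp on; wire := (3, 1)
  [1] track_target off; pass (3, 1)
  [2] return_home on (inhibit); wire := none
  [3] follow_wall on (suppress); wire := (-3, -2)
  output (-3, -2)
tick 1:
  [0] grasp on; wire := (3, 1)
  [1] track_target on (inhibit); wire := none
  [2] return_home on (inhibit); wire := none
  [3] follow_wall on (suppress); wire := (-3, -2)
  output (-3, -2)
tick 2:
  [0] grasp on; wire := (3, 1)
  [1] track_target on (inhibit); wire := none
  [2] return_home off; pass none
  [3] follow_wall off; pass none
  output none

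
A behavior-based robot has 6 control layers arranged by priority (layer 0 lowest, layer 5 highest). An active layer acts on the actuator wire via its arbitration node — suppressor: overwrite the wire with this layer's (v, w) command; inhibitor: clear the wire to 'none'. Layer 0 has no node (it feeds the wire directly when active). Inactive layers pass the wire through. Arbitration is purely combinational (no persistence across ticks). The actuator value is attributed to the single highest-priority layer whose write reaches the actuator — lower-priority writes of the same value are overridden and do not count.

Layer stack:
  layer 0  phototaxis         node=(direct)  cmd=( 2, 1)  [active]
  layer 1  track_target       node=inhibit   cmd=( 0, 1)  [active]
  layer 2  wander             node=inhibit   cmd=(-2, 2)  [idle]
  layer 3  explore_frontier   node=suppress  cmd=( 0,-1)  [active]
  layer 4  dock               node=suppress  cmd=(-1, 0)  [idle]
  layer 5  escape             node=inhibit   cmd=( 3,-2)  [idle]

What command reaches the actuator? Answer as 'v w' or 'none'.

[0] phototaxis on; wire := (2, 1)
[1] track_target on (inhibit); wire := none
[2] wander off; pass none
[3] explore_frontier on (suppress); wire := (0, -1)
[4] dock off; pass (0, -1)
[5] escape off; pass (0, -1)
output (0, -1)

0 -1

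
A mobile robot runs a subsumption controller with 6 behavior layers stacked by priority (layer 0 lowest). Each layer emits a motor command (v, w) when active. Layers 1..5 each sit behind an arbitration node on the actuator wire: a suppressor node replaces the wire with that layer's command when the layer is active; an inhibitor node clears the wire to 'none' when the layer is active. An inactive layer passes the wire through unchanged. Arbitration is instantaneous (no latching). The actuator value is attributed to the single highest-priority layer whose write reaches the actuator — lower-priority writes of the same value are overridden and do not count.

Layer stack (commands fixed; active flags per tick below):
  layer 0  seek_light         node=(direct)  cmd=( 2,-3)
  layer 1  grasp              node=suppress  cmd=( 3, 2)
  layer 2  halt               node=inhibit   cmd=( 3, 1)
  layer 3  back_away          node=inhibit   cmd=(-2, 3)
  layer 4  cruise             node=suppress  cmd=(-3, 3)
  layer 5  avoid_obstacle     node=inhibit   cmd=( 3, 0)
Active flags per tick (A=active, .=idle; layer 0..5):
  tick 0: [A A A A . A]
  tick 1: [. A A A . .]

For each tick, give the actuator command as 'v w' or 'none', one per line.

none
none

tick 0:
  [0] seek_light on; wire := (2, -3)
  [1] grasp on (suppress); wire := (3, 2)
  [2] halt on (inhibit); wire := none
  [3] back_away on (inhibit); wire := none
  [4] cruise off; pass none
  [5] avoid_obstacle on (inhibit); wire := none
  output none
tick 1:
  [0] seek_light off; wire := none
  [1] grasp on (suppress); wire := (3, 2)
  [2] halt on (inhibit); wire := none
  [3] back_away on (inhibit); wire := none
  [4] cruise off; pass none
  [5] avoid_obstacle off; pass none
  output none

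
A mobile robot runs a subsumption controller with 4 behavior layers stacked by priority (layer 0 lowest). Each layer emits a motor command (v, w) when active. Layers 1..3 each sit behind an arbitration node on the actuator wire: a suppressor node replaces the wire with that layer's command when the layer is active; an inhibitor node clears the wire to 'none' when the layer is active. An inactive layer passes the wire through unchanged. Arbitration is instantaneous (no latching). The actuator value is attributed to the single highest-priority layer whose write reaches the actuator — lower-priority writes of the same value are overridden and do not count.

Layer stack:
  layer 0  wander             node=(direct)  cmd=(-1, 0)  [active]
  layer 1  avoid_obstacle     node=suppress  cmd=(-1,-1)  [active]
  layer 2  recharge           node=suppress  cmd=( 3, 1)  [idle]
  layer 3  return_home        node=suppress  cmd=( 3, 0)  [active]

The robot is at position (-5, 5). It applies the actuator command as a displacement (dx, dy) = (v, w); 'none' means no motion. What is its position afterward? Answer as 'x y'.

-2 5

L0 wander: active, feeds wire = (-1, 0)
L1 avoid_obstacle: active, suppressor → wire = (-1, -1)
L2 recharge: idle → wire stays (-1, -1)
L3 return_home: active, suppressor → wire = (3, 0)
actuator = (3, 0)
position: (-5, 5) + (3, 0) = (-2, 5)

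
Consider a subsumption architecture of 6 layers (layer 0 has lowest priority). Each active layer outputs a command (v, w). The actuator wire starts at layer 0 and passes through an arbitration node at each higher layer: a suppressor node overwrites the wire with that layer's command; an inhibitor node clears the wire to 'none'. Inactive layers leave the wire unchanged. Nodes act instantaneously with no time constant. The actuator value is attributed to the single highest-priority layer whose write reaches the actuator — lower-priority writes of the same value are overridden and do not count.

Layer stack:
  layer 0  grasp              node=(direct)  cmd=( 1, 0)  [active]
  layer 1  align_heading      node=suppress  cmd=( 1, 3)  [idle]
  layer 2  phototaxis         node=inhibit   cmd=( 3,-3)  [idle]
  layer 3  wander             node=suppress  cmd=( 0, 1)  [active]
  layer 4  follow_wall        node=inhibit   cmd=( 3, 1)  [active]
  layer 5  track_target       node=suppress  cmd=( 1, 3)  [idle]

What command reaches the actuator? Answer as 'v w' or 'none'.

none

[0] grasp on; wire := (1, 0)
[1] align_heading off; pass (1, 0)
[2] phototaxis off; pass (1, 0)
[3] wander on (suppress); wire := (0, 1)
[4] follow_wall on (inhibit); wire := none
[5] track_target off; pass none
output none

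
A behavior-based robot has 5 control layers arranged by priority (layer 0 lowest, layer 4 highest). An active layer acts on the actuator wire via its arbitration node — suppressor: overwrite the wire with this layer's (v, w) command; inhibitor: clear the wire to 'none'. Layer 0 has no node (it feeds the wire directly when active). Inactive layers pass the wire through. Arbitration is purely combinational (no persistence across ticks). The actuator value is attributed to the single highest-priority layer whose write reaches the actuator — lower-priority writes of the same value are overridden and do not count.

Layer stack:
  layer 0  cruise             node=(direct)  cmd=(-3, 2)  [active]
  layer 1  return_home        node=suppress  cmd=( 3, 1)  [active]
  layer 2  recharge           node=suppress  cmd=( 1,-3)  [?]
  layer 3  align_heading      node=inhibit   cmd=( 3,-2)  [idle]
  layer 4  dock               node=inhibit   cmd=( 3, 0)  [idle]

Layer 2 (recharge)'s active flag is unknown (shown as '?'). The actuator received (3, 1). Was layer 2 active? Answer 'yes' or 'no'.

no

If layer 2 is active=yes:
  actuator would be (1, -3)
If layer 2 is active=no:
  actuator would be (3, 1)
Observed (3, 1), so layer 2 was idle.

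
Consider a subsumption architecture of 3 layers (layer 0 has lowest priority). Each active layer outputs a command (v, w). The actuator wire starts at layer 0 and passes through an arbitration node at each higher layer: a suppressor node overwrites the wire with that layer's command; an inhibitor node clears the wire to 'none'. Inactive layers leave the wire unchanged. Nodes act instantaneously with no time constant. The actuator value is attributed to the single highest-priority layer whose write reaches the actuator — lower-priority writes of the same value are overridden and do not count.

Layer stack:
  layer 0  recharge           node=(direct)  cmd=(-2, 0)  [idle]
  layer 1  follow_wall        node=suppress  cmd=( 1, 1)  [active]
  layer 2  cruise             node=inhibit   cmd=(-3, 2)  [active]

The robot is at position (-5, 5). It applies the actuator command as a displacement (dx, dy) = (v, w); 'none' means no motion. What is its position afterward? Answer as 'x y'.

L0 recharge: idle → wire = none
L1 follow_wall: active, suppressor → wire = (1, 1)
L2 cruise: active, inhibitor → wire = none
actuator = none
position: (-5, 5) + none = (-5, 5)

-5 5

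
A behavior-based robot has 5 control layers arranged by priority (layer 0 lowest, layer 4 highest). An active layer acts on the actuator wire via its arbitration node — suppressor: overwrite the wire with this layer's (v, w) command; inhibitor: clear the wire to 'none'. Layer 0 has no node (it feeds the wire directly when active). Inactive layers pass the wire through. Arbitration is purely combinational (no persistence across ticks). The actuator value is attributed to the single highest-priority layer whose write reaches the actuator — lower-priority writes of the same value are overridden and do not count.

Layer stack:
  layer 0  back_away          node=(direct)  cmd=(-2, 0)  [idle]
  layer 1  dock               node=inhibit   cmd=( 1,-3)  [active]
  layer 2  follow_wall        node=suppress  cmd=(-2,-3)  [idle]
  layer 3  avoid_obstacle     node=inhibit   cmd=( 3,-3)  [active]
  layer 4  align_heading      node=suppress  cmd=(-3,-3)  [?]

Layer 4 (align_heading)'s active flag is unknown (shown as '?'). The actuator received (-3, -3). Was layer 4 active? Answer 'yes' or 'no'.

If layer 4 is active=yes:
  actuator would be (-3, -3)
If layer 4 is active=no:
  actuator would be none
Observed (-3, -3), so layer 4 was active.

yes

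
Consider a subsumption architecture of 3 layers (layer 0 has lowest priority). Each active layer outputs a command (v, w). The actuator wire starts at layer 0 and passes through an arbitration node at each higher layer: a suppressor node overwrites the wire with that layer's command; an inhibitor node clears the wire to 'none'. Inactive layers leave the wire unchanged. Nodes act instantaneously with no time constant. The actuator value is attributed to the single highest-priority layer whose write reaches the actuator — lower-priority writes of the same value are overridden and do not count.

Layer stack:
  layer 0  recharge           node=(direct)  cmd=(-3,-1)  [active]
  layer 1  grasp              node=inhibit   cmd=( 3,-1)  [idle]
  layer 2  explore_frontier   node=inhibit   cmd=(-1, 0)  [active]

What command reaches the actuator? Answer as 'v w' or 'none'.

layer 0 (recharge) active — direct: (-3, -1)
layer 1 (grasp) idle — unchanged: (-3, -1)
layer 2 (explore_frontier) active — inhibits: none
→ actuator none

none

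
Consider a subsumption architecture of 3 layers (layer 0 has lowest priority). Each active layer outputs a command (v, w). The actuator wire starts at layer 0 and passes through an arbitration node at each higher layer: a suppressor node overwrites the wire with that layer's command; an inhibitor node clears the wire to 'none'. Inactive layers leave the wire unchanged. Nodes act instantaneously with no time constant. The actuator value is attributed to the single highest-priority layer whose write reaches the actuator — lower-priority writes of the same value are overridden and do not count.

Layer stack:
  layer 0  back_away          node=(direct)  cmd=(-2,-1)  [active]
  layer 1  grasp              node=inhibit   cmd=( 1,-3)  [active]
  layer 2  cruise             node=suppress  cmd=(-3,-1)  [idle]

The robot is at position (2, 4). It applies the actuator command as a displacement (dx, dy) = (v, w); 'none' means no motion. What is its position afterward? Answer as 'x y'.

2 4

layer 0 (back_away) active — direct: (-2, -1)
layer 1 (grasp) active — inhibits: none
layer 2 (cruise) idle — unchanged: none
→ actuator none
position: (2, 4) + none = (2, 4)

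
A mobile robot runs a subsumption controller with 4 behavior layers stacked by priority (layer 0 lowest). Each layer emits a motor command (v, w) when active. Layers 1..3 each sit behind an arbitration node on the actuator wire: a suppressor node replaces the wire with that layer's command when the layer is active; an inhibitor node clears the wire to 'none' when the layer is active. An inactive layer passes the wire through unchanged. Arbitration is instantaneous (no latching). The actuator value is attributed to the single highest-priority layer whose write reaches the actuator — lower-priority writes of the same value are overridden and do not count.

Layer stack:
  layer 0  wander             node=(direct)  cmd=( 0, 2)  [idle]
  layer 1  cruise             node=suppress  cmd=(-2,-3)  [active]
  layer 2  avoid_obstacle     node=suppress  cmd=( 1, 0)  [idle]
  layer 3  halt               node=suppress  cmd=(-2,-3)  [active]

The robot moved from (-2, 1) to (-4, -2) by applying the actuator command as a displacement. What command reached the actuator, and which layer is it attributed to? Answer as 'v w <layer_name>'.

-2 -3 halt

displacement = (-4, -2) − (-2, 1) = (-2, -3)
L0 wander: idle → wire = none
L1 cruise: active, suppressor → wire = (-2, -3)
L2 avoid_obstacle: idle → wire stays (-2, -3)
L3 halt: active, suppressor → wire = (-2, -3)
actuator = (-2, -3) — from layer 3 (halt)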